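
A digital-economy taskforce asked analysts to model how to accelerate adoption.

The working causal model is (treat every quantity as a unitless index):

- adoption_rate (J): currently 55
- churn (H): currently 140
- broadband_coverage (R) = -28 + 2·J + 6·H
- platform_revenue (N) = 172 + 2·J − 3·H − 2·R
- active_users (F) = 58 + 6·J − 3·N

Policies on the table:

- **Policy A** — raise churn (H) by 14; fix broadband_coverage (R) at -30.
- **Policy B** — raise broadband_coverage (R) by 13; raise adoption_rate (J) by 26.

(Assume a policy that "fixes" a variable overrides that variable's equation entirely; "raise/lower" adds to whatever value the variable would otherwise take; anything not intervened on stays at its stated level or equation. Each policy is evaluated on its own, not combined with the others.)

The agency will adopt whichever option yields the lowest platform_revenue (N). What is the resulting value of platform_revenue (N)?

-2060

Policy A (H + 14, R := -30):
  J = 55
  H = 140 + 14 = 154
  R = -30
  N = 172 + 2·55 − 3·154 − 2·(-30) = -120
Policy B (R + 13, J + 26):
  J = 55 + 26 = 81
  H = 140
  R = -28 + 2·81 + 6·140 (+13 from intervention) = 987
  N = 172 + 2·81 − 3·140 − 2·987 = -2060
Comparing — Policy A: N=-120, Policy B: N=-2060. Lowest is -2060 (Policy B).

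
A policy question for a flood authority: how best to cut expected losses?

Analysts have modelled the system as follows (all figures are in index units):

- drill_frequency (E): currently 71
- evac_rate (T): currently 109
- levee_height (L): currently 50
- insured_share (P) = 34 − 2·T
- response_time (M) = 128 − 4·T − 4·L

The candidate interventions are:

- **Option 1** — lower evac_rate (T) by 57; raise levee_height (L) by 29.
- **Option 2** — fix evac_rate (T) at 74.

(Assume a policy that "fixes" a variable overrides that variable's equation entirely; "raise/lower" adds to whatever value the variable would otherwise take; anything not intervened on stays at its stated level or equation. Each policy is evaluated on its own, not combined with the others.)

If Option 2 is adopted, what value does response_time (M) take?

-368

Option 2 (T := 74):
  T = 74
  L = 50
  M = 128 − 4·74 − 4·50 = -368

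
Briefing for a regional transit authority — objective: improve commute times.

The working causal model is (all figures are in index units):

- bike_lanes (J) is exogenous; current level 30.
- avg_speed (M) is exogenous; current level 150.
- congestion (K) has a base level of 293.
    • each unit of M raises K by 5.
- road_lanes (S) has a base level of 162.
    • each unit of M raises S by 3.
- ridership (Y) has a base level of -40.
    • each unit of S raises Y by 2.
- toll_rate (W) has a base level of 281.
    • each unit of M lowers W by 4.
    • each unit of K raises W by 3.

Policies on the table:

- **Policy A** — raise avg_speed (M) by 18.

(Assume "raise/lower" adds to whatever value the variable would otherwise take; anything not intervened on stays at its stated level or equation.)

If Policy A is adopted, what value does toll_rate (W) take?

Policy A (M + 18):
  M = 150 + 18 = 168
  K = 293 + 5·168 = 1133
  W = 281 − 4·168 + 3·1133 = 3008

3008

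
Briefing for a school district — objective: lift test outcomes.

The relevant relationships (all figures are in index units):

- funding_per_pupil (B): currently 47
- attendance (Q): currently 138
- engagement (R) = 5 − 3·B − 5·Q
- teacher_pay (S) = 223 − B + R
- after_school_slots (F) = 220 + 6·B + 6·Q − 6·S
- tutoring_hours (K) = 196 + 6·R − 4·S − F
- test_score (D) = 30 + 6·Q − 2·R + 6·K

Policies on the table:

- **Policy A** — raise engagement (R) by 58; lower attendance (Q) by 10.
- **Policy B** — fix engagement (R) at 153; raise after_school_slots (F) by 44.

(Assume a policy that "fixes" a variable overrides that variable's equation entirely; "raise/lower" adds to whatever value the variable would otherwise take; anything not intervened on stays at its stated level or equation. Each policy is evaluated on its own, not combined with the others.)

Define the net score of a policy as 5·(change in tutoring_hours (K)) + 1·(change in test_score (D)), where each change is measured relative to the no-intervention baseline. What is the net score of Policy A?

Baseline:
  B = 47
  Q = 138
  R = 5 − 3·47 − 5·138 = -826
  S = 223 − 47 + (-826) = -650
  F = 220 + 6·47 + 6·138 − 6·(-650) = 5230
  K = 196 + 6·(-826) − 4·(-650) − 5230 = -7390
  D = 30 + 6·138 − 2·(-826) + 6·(-7390) = -41830
Policy A (R + 58, Q − 10):
  B = 47
  Q = 138 − 10 = 128
  R = 5 − 3·47 − 5·128 (+58 from intervention) = -718
  S = 223 − 47 + (-718) = -542
  F = 220 + 6·47 + 6·128 − 6·(-542) = 4522
  K = 196 + 6·(-718) − 4·(-542) − 4522 = -6466
  D = 30 + 6·128 − 2·(-718) + 6·(-6466) = -36562
ΔK = -6466 − (-7390) = 924; ΔD = -36562 − (-41830) = 5268
Score = 5·924 + 1·5268 = 9888

9888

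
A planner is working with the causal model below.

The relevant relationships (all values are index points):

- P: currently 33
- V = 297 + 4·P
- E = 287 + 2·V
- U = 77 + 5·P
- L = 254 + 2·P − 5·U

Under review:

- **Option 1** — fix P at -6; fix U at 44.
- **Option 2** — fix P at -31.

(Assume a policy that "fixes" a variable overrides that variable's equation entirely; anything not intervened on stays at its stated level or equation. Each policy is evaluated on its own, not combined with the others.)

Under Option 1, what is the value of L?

22

Option 1 (P := -6, U := 44):
  P = -6
  U = 44
  L = 254 + 2·(-6) − 5·44 = 22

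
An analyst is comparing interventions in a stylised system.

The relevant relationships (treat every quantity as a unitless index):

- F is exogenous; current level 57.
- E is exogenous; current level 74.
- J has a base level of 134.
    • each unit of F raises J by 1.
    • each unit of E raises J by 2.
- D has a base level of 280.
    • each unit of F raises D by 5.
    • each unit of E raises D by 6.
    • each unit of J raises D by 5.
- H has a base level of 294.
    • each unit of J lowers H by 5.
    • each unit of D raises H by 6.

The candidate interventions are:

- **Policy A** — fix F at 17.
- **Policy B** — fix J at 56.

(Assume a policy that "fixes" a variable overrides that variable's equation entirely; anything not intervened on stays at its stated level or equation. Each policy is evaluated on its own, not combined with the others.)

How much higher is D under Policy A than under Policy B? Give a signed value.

Policy A (F := 17):
  F = 17
  E = 74
  J = 134 + 17 + 2·74 = 299
  D = 280 + 5·17 + 6·74 + 5·299 = 2304
Policy B (J := 56):
  F = 57
  E = 74
  J = 56
  D = 280 + 5·57 + 6·74 + 5·56 = 1289
D: 2304 − 1289 = 1015

1015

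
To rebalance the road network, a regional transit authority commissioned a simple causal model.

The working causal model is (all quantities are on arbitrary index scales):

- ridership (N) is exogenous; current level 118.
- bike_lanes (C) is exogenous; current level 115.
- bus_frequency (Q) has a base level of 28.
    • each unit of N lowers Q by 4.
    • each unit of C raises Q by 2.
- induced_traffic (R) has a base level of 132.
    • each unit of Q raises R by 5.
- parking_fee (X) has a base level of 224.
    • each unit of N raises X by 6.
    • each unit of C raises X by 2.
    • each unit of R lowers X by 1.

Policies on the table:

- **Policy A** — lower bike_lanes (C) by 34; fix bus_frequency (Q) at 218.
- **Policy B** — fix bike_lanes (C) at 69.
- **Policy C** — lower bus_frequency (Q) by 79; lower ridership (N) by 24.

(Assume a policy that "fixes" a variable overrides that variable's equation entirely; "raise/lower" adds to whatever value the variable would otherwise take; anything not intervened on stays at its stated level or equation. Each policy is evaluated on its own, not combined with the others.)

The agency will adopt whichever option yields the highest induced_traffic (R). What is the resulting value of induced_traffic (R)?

Policy A (C − 34, Q := 218):
  N = 118
  C = 115 − 34 = 81
  Q = 218
  R = 132 + 5·218 = 1222
Policy B (C := 69):
  N = 118
  C = 69
  Q = 28 − 4·118 + 2·69 = -306
  R = 132 + 5·(-306) = -1398
Policy C (Q − 79, N − 24):
  N = 118 − 24 = 94
  C = 115
  Q = 28 − 4·94 + 2·115 (−79 from intervention) = -197
  R = 132 + 5·(-197) = -853
Comparing — Policy A: R=1222, Policy B: R=-1398, Policy C: R=-853. Highest is 1222 (Policy A).

1222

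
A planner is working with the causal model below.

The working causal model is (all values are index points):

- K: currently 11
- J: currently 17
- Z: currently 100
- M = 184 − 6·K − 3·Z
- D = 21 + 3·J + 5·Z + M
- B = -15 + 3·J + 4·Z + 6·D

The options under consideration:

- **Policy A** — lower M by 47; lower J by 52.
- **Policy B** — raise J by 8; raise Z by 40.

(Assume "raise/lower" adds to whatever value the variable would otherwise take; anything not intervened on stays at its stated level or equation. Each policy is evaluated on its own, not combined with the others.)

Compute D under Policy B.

494

Policy B (J + 8, Z + 40):
  K = 11
  J = 17 + 8 = 25
  Z = 100 + 40 = 140
  M = 184 − 6·11 − 3·140 = -302
  D = 21 + 3·25 + 5·140 + (-302) = 494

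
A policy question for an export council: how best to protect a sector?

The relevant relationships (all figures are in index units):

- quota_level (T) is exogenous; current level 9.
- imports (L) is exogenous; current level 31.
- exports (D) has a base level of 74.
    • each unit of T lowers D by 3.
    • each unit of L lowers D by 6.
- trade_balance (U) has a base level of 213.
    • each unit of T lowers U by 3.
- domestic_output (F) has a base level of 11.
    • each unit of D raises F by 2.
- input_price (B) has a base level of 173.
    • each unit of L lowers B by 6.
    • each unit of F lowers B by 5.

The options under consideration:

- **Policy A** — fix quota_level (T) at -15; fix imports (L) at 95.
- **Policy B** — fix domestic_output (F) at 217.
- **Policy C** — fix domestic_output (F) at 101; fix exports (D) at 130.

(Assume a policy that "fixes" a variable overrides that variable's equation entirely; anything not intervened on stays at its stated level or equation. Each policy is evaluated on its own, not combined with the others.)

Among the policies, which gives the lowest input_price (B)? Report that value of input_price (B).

-1098

Policy A (T := -15, L := 95):
  T = -15
  L = 95
  D = 74 − 3·(-15) − 6·95 = -451
  F = 11 + 2·(-451) = -891
  B = 173 − 6·95 − 5·(-891) = 4058
Policy B (F := 217):
  T = 9
  L = 31
  D = 74 − 3·9 − 6·31 = -139
  F = 217
  B = 173 − 6·31 − 5·217 = -1098
Policy C (F := 101, D := 130):
  T = 9
  L = 31
  D = 130
  F = 101
  B = 173 − 6·31 − 5·101 = -518
Comparing — Policy A: B=4058, Policy B: B=-1098, Policy C: B=-518. Lowest is -1098 (Policy B).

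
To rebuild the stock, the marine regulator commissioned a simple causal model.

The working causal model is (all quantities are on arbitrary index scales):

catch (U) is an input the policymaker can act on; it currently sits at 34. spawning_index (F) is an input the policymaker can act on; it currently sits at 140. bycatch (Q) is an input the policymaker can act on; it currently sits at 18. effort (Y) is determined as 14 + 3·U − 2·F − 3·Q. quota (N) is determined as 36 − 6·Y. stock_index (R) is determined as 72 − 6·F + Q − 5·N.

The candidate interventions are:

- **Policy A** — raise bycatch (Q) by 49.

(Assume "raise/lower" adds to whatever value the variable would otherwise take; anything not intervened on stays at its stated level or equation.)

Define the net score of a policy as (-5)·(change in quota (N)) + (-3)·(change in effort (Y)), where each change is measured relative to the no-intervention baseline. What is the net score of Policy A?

-3969

Baseline:
  U = 34
  F = 140
  Q = 18
  Y = 14 + 3·34 − 2·140 − 3·18 = -218
  N = 36 − 6·(-218) = 1344
Policy A (Q + 49):
  U = 34
  F = 140
  Q = 18 + 49 = 67
  Y = 14 + 3·34 − 2·140 − 3·67 = -365
  N = 36 − 6·(-365) = 2226
ΔN = 2226 − 1344 = 882; ΔY = -365 − (-218) = -147
Score = (-5)·882 + (-3)·(-147) = -3969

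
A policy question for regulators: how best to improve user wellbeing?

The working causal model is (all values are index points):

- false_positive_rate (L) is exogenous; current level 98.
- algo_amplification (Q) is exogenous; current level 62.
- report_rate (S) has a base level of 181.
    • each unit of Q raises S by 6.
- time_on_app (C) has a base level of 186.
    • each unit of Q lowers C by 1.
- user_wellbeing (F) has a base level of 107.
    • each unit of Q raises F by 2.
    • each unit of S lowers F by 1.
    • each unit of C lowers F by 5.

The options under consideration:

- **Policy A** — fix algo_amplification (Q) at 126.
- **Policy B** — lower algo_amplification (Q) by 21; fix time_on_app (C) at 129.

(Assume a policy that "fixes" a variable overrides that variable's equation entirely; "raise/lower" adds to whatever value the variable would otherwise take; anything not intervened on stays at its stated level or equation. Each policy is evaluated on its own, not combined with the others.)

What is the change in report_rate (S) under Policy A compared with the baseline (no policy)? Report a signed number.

384

Baseline:
  Q = 62
  S = 181 + 6·62 = 553
Policy A (Q := 126):
  Q = 126
  S = 181 + 6·126 = 937
Change in S: 937 − 553 = 384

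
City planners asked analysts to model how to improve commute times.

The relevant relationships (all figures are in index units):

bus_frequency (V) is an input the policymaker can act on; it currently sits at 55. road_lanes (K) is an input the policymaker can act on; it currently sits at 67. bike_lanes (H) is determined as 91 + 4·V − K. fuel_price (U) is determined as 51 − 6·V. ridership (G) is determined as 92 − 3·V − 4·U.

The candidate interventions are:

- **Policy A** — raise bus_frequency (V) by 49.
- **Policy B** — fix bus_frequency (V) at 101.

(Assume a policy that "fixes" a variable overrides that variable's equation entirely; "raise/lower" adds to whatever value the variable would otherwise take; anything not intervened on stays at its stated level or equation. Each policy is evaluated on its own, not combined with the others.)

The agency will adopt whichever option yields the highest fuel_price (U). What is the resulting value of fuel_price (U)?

Policy A (V + 49):
  V = 55 + 49 = 104
  U = 51 − 6·104 = -573
Policy B (V := 101):
  V = 101
  U = 51 − 6·101 = -555
Comparing — Policy A: U=-573, Policy B: U=-555. Highest is -555 (Policy B).

-555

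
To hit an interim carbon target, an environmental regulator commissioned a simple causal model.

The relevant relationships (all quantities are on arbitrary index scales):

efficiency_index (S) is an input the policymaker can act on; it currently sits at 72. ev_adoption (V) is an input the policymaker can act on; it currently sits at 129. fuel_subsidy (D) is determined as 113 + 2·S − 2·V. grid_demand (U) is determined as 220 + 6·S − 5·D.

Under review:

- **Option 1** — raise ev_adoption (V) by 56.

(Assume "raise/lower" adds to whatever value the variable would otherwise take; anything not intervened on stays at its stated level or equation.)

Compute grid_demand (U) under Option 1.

1217

Option 1 (V + 56):
  S = 72
  V = 129 + 56 = 185
  D = 113 + 2·72 − 2·185 = -113
  U = 220 + 6·72 − 5·(-113) = 1217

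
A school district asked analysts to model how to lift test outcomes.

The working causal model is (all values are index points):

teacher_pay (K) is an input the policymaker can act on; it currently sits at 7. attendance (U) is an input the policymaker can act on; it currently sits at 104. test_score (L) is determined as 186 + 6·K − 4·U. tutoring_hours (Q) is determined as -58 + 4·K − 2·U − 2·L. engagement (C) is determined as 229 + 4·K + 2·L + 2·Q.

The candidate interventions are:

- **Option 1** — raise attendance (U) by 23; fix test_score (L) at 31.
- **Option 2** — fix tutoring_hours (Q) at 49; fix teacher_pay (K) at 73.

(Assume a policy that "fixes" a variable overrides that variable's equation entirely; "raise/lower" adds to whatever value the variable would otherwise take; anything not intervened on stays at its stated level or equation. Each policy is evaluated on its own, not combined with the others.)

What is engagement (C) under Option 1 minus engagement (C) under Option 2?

-1408

Option 1 (U + 23, L := 31):
  K = 7
  U = 104 + 23 = 127
  L = 31
  Q = -58 + 4·7 − 2·127 − 2·31 = -346
  C = 229 + 4·7 + 2·31 + 2·(-346) = -373
Option 2 (Q := 49, K := 73):
  K = 73
  U = 104
  L = 186 + 6·73 − 4·104 = 208
  Q = 49
  C = 229 + 4·73 + 2·208 + 2·49 = 1035
C: -373 − 1035 = -1408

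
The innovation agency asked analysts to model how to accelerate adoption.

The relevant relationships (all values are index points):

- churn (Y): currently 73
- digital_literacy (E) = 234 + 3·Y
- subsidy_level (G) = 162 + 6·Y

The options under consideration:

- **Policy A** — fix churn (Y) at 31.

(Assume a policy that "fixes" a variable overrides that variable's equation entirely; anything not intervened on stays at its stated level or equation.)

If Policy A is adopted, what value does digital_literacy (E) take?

Policy A (Y := 31):
  Y = 31
  E = 234 + 3·31 = 327

327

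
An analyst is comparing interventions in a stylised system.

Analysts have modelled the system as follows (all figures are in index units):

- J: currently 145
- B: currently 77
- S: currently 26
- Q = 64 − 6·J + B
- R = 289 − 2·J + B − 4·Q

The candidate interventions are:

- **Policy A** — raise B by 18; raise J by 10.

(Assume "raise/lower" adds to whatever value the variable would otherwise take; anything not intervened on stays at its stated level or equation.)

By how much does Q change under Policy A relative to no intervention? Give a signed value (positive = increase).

Baseline:
  J = 145
  B = 77
  Q = 64 − 6·145 + 77 = -729
Policy A (B + 18, J + 10):
  J = 145 + 10 = 155
  B = 77 + 18 = 95
  Q = 64 − 6·155 + 95 = -771
Change in Q: -771 − (-729) = -42

-42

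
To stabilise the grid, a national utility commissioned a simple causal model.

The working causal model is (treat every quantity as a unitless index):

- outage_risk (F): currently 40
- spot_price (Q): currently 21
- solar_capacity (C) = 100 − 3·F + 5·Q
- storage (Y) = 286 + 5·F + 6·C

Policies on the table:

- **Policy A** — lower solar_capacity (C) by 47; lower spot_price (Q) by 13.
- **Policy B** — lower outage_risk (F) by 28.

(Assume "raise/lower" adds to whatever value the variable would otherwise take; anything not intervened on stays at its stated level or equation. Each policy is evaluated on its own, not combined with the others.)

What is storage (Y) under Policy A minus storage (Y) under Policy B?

Policy A (C − 47, Q − 13):
  F = 40
  Q = 21 − 13 = 8
  C = 100 − 3·40 + 5·8 (−47 from intervention) = -27
  Y = 286 + 5·40 + 6·(-27) = 324
Policy B (F − 28):
  F = 40 − 28 = 12
  Q = 21
  C = 100 − 3·12 + 5·21 = 169
  Y = 286 + 5·12 + 6·169 = 1360
Y: 324 − 1360 = -1036

-1036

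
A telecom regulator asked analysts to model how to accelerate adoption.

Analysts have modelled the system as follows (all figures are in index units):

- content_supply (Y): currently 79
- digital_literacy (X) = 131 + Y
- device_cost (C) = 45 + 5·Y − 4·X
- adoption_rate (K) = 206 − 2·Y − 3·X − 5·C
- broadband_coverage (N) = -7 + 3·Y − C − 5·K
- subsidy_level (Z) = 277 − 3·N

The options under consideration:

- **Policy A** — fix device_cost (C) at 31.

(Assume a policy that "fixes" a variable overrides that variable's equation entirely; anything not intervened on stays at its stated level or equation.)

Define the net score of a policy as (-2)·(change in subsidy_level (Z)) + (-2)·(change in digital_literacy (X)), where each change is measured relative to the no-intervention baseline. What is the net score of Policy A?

62064

Baseline:
  Y = 79
  X = 131 + 79 = 210
  C = 45 + 5·79 − 4·210 = -400
  K = 206 − 2·79 − 3·210 − 5·(-400) = 1418
  N = -7 + 3·79 − (-400) − 5·1418 = -6460
  Z = 277 − 3·(-6460) = 19657
Policy A (C := 31):
  Y = 79
  X = 131 + 79 = 210
  C = 31
  K = 206 − 2·79 − 3·210 − 5·31 = -737
  N = -7 + 3·79 − 31 − 5·(-737) = 3884
  Z = 277 − 3·3884 = -11375
ΔZ = -11375 − 19657 = -31032; ΔX = 210 − 210 = 0
Score = (-2)·(-31032) + (-2)·0 = 62064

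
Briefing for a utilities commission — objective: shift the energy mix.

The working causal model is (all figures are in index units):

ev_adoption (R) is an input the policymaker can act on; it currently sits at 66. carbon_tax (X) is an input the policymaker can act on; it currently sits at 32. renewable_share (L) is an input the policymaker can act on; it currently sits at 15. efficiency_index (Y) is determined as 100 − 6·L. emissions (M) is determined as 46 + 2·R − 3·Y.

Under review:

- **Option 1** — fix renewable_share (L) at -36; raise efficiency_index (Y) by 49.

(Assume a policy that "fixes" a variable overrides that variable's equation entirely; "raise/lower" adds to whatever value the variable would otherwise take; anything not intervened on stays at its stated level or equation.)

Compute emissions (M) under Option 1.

-917

Option 1 (L := -36, Y + 49):
  R = 66
  L = -36
  Y = 100 − 6·(-36) (+49 from intervention) = 365
  M = 46 + 2·66 − 3·365 = -917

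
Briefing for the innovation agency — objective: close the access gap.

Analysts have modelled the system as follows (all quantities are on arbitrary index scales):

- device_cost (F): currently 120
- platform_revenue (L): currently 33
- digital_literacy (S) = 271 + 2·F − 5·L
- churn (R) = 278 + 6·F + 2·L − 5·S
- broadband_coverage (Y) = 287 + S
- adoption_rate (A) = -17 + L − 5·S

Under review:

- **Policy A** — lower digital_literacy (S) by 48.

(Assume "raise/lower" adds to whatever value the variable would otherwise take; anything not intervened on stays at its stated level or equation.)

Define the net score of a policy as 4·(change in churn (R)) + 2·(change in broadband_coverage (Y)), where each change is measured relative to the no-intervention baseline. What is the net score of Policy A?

Baseline:
  F = 120
  L = 33
  S = 271 + 2·120 − 5·33 = 346
  R = 278 + 6·120 + 2·33 − 5·346 = -666
  Y = 287 + 346 = 633
Policy A (S − 48):
  F = 120
  L = 33
  S = 271 + 2·120 − 5·33 (−48 from intervention) = 298
  R = 278 + 6·120 + 2·33 − 5·298 = -426
  Y = 287 + 298 = 585
ΔR = -426 − (-666) = 240; ΔY = 585 − 633 = -48
Score = 4·240 + 2·(-48) = 864

864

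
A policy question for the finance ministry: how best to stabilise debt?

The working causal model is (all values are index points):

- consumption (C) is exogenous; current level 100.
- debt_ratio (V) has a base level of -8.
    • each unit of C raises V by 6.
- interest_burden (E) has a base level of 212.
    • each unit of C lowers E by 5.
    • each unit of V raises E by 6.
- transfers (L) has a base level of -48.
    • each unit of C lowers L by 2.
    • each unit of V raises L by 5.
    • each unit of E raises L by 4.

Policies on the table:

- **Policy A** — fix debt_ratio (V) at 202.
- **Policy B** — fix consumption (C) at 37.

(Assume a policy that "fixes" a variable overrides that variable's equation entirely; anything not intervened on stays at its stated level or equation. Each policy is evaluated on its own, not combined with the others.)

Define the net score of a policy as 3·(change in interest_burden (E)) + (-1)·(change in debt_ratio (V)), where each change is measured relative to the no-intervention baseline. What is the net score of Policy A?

-6630

Baseline:
  C = 100
  V = -8 + 6·100 = 592
  E = 212 − 5·100 + 6·592 = 3264
Policy A (V := 202):
  C = 100
  V = 202
  E = 212 − 5·100 + 6·202 = 924
ΔE = 924 − 3264 = -2340; ΔV = 202 − 592 = -390
Score = 3·(-2340) + (-1)·(-390) = -6630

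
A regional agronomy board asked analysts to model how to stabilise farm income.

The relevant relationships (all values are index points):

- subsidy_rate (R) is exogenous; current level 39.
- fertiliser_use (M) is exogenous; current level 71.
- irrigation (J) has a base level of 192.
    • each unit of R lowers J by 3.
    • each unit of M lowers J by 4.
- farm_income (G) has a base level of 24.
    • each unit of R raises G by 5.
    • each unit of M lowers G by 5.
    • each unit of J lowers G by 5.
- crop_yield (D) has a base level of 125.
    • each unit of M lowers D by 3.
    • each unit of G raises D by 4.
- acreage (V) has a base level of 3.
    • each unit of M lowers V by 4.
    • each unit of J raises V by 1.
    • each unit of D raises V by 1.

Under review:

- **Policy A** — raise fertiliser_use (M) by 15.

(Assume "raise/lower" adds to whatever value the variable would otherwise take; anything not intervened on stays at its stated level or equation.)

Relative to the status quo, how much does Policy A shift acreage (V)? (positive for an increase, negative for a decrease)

Baseline:
  R = 39
  M = 71
  J = 192 − 3·39 − 4·71 = -209
  G = 24 + 5·39 − 5·71 − 5·(-209) = 909
  D = 125 − 3·71 + 4·909 = 3548
  V = 3 − 4·71 + (-209) + 3548 = 3058
Policy A (M + 15):
  R = 39
  M = 71 + 15 = 86
  J = 192 − 3·39 − 4·86 = -269
  G = 24 + 5·39 − 5·86 − 5·(-269) = 1134
  D = 125 − 3·86 + 4·1134 = 4403
  V = 3 − 4·86 + (-269) + 4403 = 3793
Change in V: 3793 − 3058 = 735

735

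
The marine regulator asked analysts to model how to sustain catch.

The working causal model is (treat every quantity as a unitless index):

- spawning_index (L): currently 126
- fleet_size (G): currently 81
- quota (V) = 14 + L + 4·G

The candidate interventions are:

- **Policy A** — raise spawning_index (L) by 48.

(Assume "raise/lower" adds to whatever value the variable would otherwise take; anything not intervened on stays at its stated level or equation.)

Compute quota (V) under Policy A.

Policy A (L + 48):
  L = 126 + 48 = 174
  G = 81
  V = 14 + 174 + 4·81 = 512

512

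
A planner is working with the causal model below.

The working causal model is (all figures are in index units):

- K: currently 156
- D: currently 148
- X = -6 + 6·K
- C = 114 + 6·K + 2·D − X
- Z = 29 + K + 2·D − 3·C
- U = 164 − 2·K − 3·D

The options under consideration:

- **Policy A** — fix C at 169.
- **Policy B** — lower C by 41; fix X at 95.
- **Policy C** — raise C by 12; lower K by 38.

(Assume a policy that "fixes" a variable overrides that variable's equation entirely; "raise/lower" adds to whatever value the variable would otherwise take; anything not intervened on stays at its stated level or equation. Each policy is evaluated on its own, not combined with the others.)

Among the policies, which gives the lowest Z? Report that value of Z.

Policy A (C := 169):
  K = 156
  D = 148
  X = -6 + 6·156 = 930
  C = 169
  Z = 29 + 156 + 2·148 − 3·169 = -26
Policy B (C − 41, X := 95):
  K = 156
  D = 148
  X = 95
  C = 114 + 6·156 + 2·148 − 95 (−41 from intervention) = 1210
  Z = 29 + 156 + 2·148 − 3·1210 = -3149
Policy C (C + 12, K − 38):
  K = 156 − 38 = 118
  D = 148
  X = -6 + 6·118 = 702
  C = 114 + 6·118 + 2·148 − 702 (+12 from intervention) = 428
  Z = 29 + 118 + 2·148 − 3·428 = -841
Comparing — Policy A: Z=-26, Policy B: Z=-3149, Policy C: Z=-841. Lowest is -3149 (Policy B).

-3149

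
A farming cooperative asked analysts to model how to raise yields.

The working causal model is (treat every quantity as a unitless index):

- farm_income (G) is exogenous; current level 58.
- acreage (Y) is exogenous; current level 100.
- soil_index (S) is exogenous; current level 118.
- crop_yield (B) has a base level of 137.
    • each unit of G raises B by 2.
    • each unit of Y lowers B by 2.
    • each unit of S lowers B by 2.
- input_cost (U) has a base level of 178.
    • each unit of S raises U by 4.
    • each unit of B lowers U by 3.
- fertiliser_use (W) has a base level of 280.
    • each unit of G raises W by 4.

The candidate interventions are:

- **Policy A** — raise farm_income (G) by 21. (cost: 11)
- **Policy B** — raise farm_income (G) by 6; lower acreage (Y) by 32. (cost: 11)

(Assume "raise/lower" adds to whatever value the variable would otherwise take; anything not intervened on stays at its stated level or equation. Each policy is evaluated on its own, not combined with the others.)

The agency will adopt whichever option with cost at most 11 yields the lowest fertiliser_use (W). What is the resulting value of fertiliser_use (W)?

536

Policy A (G + 21):
  G = 58 + 21 = 79
  W = 280 + 4·79 = 596
Policy B (G + 6, Y − 32):
  G = 58 + 6 = 64
  W = 280 + 4·64 = 536
Comparing — Policy A: W=596, Policy B: W=536. Lowest is 536 (Policy B).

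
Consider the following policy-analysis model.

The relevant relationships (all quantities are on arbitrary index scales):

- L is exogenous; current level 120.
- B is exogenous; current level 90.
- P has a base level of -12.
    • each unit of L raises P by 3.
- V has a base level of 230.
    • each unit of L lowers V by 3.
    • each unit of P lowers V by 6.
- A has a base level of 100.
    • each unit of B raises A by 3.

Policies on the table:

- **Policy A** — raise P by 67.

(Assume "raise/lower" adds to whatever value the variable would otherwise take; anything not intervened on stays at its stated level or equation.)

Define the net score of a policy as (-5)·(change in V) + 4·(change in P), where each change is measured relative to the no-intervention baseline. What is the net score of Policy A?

2278

Baseline:
  L = 120
  P = -12 + 3·120 = 348
  V = 230 − 3·120 − 6·348 = -2218
Policy A (P + 67):
  L = 120
  P = -12 + 3·120 (+67 from intervention) = 415
  V = 230 − 3·120 − 6·415 = -2620
ΔV = -2620 − (-2218) = -402; ΔP = 415 − 348 = 67
Score = (-5)·(-402) + 4·67 = 2278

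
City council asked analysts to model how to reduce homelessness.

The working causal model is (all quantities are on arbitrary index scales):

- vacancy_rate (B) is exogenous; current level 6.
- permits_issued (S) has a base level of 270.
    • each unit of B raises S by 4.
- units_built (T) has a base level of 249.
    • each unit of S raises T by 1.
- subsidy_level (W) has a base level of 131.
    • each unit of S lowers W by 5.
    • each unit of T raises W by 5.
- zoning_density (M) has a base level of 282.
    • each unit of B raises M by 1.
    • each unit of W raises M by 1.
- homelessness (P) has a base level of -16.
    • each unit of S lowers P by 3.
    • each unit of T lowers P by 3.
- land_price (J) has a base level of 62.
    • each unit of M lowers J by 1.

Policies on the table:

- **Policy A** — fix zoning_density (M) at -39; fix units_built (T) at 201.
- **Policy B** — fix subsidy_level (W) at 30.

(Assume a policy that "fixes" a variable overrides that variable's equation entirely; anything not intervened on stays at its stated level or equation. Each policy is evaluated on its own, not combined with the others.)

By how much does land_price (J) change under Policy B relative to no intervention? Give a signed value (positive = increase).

1346

Baseline:
  B = 6
  S = 270 + 4·6 = 294
  T = 249 + 294 = 543
  W = 131 − 5·294 + 5·543 = 1376
  M = 282 + 6 + 1376 = 1664
  J = 62 − 1664 = -1602
Policy B (W := 30):
  B = 6
  S = 270 + 4·6 = 294
  T = 249 + 294 = 543
  W = 30
  M = 282 + 6 + 30 = 318
  J = 62 − 318 = -256
Change in J: -256 − (-1602) = 1346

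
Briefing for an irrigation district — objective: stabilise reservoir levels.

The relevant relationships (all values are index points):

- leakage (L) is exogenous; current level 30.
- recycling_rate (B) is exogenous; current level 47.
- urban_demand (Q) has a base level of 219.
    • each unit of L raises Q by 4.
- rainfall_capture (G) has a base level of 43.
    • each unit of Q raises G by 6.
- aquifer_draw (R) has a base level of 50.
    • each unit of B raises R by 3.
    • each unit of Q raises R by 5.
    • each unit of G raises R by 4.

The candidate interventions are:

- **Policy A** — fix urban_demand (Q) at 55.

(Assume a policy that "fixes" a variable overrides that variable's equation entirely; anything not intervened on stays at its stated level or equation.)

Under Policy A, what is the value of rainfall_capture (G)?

Policy A (Q := 55):
  L = 30
  Q = 55
  G = 43 + 6·55 = 373

373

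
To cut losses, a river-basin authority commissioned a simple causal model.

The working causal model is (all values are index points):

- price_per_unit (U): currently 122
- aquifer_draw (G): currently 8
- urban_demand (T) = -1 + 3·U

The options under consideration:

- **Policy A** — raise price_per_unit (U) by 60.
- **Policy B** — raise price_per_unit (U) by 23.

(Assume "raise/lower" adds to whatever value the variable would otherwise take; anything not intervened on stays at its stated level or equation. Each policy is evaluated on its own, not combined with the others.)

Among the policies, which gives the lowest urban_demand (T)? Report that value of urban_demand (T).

434

Policy A (U + 60):
  U = 122 + 60 = 182
  T = -1 + 3·182 = 545
Policy B (U + 23):
  U = 122 + 23 = 145
  T = -1 + 3·145 = 434
Comparing — Policy A: T=545, Policy B: T=434. Lowest is 434 (Policy B).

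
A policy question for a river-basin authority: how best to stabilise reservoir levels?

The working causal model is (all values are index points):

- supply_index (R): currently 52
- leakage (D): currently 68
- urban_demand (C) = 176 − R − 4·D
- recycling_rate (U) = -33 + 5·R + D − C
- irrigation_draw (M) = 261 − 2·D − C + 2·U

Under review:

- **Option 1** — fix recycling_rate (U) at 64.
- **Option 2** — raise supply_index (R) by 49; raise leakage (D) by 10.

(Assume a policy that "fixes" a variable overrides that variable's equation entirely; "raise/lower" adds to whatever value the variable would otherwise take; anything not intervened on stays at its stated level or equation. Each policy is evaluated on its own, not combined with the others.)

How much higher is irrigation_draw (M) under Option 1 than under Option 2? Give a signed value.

-1515

Option 1 (U := 64):
  R = 52
  D = 68
  C = 176 − 52 − 4·68 = -148
  U = 64
  M = 261 − 2·68 − (-148) + 2·64 = 401
Option 2 (R + 49, D + 10):
  R = 52 + 49 = 101
  D = 68 + 10 = 78
  C = 176 − 101 − 4·78 = -237
  U = -33 + 5·101 + 78 − (-237) = 787
  M = 261 − 2·78 − (-237) + 2·787 = 1916
M: 401 − 1916 = -1515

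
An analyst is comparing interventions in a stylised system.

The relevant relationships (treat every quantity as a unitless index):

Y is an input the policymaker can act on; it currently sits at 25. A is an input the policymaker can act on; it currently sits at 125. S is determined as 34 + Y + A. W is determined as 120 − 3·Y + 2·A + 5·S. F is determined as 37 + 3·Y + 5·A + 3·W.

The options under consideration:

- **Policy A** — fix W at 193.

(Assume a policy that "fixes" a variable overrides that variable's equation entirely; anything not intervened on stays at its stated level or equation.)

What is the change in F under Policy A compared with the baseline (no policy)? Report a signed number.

-3066

Baseline:
  Y = 25
  A = 125
  S = 34 + 25 + 125 = 184
  W = 120 − 3·25 + 2·125 + 5·184 = 1215
  F = 37 + 3·25 + 5·125 + 3·1215 = 4382
Policy A (W := 193):
  Y = 25
  A = 125
  S = 34 + 25 + 125 = 184
  W = 193
  F = 37 + 3·25 + 5·125 + 3·193 = 1316
Change in F: 1316 − 4382 = -3066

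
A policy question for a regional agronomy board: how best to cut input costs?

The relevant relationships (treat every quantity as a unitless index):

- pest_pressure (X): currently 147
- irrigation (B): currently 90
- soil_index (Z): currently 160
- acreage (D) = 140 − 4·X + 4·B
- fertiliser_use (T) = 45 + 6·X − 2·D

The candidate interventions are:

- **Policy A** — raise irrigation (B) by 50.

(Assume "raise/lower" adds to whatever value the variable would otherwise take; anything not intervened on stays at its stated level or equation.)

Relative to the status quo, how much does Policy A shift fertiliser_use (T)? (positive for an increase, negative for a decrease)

Baseline:
  X = 147
  B = 90
  D = 140 − 4·147 + 4·90 = -88
  T = 45 + 6·147 − 2·(-88) = 1103
Policy A (B + 50):
  X = 147
  B = 90 + 50 = 140
  D = 140 − 4·147 + 4·140 = 112
  T = 45 + 6·147 − 2·112 = 703
Change in T: 703 − 1103 = -400

-400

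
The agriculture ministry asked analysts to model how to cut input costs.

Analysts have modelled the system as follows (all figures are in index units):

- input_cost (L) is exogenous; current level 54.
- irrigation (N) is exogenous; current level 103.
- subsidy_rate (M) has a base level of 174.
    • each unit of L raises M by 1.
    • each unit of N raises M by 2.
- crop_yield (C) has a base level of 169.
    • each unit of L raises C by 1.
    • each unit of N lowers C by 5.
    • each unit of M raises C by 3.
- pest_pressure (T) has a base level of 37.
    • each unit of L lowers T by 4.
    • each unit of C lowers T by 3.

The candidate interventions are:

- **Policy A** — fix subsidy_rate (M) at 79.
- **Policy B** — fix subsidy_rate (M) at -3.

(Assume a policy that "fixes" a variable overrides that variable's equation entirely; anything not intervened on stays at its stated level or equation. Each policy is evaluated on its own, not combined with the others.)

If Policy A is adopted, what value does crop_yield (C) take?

Policy A (M := 79):
  L = 54
  N = 103
  M = 79
  C = 169 + 54 − 5·103 + 3·79 = -55

-55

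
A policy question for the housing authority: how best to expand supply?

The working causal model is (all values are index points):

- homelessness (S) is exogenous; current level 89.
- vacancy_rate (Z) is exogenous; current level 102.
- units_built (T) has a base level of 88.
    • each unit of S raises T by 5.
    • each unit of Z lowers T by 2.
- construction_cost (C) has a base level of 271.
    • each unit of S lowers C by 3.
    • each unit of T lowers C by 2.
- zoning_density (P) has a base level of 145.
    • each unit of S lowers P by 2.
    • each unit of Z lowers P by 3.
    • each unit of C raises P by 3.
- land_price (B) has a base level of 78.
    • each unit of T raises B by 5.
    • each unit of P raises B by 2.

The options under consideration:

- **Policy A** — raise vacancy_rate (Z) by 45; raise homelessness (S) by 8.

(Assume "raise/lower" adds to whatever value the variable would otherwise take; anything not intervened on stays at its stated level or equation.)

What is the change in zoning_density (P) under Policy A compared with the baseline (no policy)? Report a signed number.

Baseline:
  S = 89
  Z = 102
  T = 88 + 5·89 − 2·102 = 329
  C = 271 − 3·89 − 2·329 = -654
  P = 145 − 2·89 − 3·102 + 3·(-654) = -2301
Policy A (Z + 45, S + 8):
  S = 89 + 8 = 97
  Z = 102 + 45 = 147
  T = 88 + 5·97 − 2·147 = 279
  C = 271 − 3·97 − 2·279 = -578
  P = 145 − 2·97 − 3·147 + 3·(-578) = -2224
Change in P: -2224 − (-2301) = 77

77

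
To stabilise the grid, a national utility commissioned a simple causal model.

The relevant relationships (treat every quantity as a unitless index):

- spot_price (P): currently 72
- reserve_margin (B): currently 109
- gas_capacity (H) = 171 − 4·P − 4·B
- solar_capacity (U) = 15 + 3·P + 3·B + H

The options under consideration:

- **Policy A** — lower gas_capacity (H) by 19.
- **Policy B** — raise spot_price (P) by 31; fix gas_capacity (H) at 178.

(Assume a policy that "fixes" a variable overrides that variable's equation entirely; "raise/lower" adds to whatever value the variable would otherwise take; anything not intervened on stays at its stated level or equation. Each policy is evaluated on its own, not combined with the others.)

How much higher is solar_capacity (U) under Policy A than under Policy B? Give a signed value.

Policy A (H − 19):
  P = 72
  B = 109
  H = 171 − 4·72 − 4·109 (−19 from intervention) = -572
  U = 15 + 3·72 + 3·109 + (-572) = -14
Policy B (P + 31, H := 178):
  P = 72 + 31 = 103
  B = 109
  H = 178
  U = 15 + 3·103 + 3·109 + 178 = 829
U: -14 − 829 = -843

-843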